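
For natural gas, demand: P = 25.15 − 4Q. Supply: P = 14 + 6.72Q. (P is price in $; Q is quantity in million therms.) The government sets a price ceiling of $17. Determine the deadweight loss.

Competitive equilibrium: 25.15 − 4Q = 14 + 6.72Q → Q* = 1.0401, P* = 20.9896.
At the ceiling P = 17, quantity supplied = (17 − 14)/6.72 = 0.4464.
Willingness to pay at Q' = 0.4464: 25.15 − 4·0.4464 = 23.3644.
ΔQ = 1.0401 − 0.4464 = 0.5937; wedge = 23.3644 − 17 = 6.3644.
The triangle = ½ × 0.5937 × 6.3644 = $1.89 million.

$1.89 million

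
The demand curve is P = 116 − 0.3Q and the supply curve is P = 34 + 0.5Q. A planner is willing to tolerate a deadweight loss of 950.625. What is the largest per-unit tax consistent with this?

Competitive equilibrium: 116 − 0.3Q = 34 + 0.5Q → Q* = 102.5, P* = 85.25.
A tax t gives ΔQ = t/0.8 and wedge t, so DWL = t²/1.6.
t²/1.6 = 950.625 → t² = 1521 → t = 39.

39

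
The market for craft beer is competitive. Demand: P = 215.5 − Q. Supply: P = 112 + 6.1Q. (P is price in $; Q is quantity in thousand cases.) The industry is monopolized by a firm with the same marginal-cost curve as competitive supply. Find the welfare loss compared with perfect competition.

$11.50 thousand

Competitive equilibrium: 215.5 − Q = 112 + 6.1Q → Q* = 14.5775, P* = 200.9225.
Marginal revenue: MR = 215.5 − 2Q. Set MR = MC: 215.5 − 2Q = 112 + 6.1Q → Q_m = 12.7778.
Price P_m = 215.5 − 1·12.7778 = 202.7222; MC(Q_m) = 112 + 6.1·12.7778 = 189.9446.
Competitive Q* = 14.5775, so ΔQ = 1.7997; wedge = 202.7222 − 189.9446 = 12.7776.
Welfare loss = ½ × 1.7997 × 12.7776 = $11.50 thousand.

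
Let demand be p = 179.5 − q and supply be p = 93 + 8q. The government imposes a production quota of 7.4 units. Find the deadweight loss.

22

Competitive equilibrium: 179.5 − q = 93 + 8q → q* = 9.6111, p* = 169.8889.
At q = 7.4: demand price = 179.5 − 1·7.4 = 172.1; supply price = 93 + 8·7.4 = 152.2.
Δq = 9.6111 − 7.4 = 2.2111; wedge = 172.1 − 152.2 = 19.9.
DWL = ½ × 2.2111 × 19.9 = 22.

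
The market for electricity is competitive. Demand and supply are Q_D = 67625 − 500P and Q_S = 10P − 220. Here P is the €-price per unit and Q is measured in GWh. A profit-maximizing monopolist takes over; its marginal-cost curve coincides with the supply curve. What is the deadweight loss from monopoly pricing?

€23.25

In inverse form: demand P = 135.25 − 0.002Q, supply P = 22 + 0.1Q.
Competitive equilibrium: 135.25 − 0.002Q = 22 + 0.1Q → Q* = 1110.2941, P* = 133.0294.
Marginal revenue: MR = 135.25 − 0.004Q. Set MR = MC: 135.25 − 0.004Q = 22 + 0.1Q → Q_m = 1088.9423.
Price P_m = 135.25 − 0.002·1088.9423 = 133.0721; MC(Q_m) = 22 + 0.1·1088.9423 = 130.8942.
Competitive Q* = 1110.2941, so ΔQ = 21.3518; wedge = 133.0721 − 130.8942 = 2.1779.
Deadweight loss = ½ × 21.3518 × 2.1779 = €23.25.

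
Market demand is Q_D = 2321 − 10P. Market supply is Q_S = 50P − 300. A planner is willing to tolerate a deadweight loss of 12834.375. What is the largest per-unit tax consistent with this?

55.5

In inverse form: demand P = 232.1 − 0.1Q, supply P = 6 + 0.02Q.
Competitive equilibrium: 232.1 − 0.1Q = 6 + 0.02Q → Q* = 1884.1667, P* = 43.6833.
A tax t gives ΔQ = t/0.12 and wedge t, so DWL = t²/0.24.
t²/0.24 = 12834.375 → t² = 3080.25 → t = 55.5.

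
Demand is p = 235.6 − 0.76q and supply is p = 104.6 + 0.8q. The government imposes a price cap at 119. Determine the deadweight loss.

3395.04

Competitive equilibrium: 235.6 − 0.76q = 104.6 + 0.8q → q* = 83.9744, p* = 171.7795.
At the ceiling p = 119, quantity supplied = (119 − 104.6)/0.8 = 18.
Willingness to pay at q' = 18: 235.6 − 0.76·18 = 221.92.
Δq = 83.9744 − 18 = 65.9744; wedge = 221.92 − 119 = 102.92.
Deadweight loss = ½ × 65.9744 × 102.92 = 3395.04.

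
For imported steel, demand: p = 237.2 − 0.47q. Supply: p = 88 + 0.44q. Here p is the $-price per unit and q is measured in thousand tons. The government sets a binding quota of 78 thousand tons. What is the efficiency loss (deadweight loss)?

Competitive equilibrium: 237.2 − 0.47q = 88 + 0.44q → q* = 163.956, p* = 160.1407.
At q = 78: demand price = 237.2 − 0.47·78 = 200.54; supply price = 88 + 0.44·78 = 122.32.
Δq = 163.956 − 78 = 85.956; wedge = 200.54 − 122.32 = 78.22.
DWL = ½ × 85.956 × 78.22 = $3361.74 thousand.

$3361.74 thousand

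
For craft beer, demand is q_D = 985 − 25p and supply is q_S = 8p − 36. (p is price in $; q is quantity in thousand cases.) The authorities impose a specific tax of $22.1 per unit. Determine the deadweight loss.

In inverse form: demand p = 39.4 − 0.04q, supply p = 4.5 + 0.125q.
Competitive equilibrium: 39.4 − 0.04q = 4.5 + 0.125q → q* = 211.5152, p* = 30.9394.
With the tax, the buyer price exceeds the seller price by 22.1: (39.4 − 0.04q) − (4.5 + 0.125q) = 22.1 → q' = 77.5758.
Δq = 211.5152 − 77.5758 = 133.9394; the wedge equals the tax, 22.1.
The triangle = ½ × 133.9394 × 22.1 = $1480.03 thousand.

$1480.03 thousand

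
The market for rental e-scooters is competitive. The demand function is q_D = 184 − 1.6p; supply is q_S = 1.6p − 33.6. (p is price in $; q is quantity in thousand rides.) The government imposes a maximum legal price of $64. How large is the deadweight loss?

$25.60 thousand

In inverse form: demand p = 115 − 0.625q, supply p = 21 + 0.625q.
Competitive equilibrium: 115 − 0.625q = 21 + 0.625q → q* = 75.2, p* = 68.
At the ceiling p = 64, quantity supplied = (64 − 21)/0.625 = 68.8.
Willingness to pay at q' = 68.8: 115 − 0.625·68.8 = 72.
Δq = 75.2 − 68.8 = 6.4; wedge = 72 − 64 = 8.
Deadweight loss = ½ × 6.4 × 8 = $25.60 thousand.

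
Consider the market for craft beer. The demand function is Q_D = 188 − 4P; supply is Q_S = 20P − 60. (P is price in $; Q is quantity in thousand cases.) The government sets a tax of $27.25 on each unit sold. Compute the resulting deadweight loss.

$1237.60 thousand

In inverse form: demand P = 47 − 0.25Q, supply P = 3 + 0.05Q.
Competitive equilibrium: 47 − 0.25Q = 3 + 0.05Q → Q* = 146.66667, P* = 10.33333.
With the tax, the buyer price exceeds the seller price by 27.25: (47 − 0.25Q) − (3 + 0.05Q) = 27.25 → Q' = 55.83333.
ΔQ = 146.66667 − 55.83333 = 90.83334; the wedge equals the tax, 27.25.
The triangle = ½ × 90.83334 × 27.25 = $1237.60 thousand.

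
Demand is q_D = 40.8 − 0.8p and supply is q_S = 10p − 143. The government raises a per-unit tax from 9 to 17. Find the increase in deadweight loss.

In inverse form: demand p = 51 − 1.25q, supply p = 14.3 + 0.1q.
Competitive equilibrium: 51 − 1.25q = 14.3 + 0.1q → q* = 27.1852, p* = 17.0185.
For a per-unit tax t: Δq = t/1.35, so DWL = ½·t·(t/1.35) = t²/2.7.
At t = 9: DWL = 30. At t = 17: DWL = 107.037.
Increase = 107.037 − 30 = 77.04.

77.04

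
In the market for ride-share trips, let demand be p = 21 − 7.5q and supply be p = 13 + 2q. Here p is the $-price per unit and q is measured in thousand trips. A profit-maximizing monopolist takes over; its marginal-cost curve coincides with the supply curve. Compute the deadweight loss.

$0.66 thousand

Competitive equilibrium: 21 − 7.5q = 13 + 2q → q* = 0.8421, p* = 14.6842.
Marginal revenue: MR = 21 − 15q. Set MR = MC: 21 − 15q = 13 + 2q → q_m = 0.4706.
Price p_m = 21 − 7.5·0.4706 = 17.4705; MC(q_m) = 13 + 2·0.4706 = 13.9412.
Competitive q* = 0.8421, so Δq = 0.3715; wedge = 17.4705 − 13.9412 = 3.5293.
DWL = ½ × 0.3715 × 3.5293 = $0.66 thousand.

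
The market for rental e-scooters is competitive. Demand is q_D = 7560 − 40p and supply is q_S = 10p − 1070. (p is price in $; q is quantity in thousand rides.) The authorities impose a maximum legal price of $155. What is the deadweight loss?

$1936 thousand

In inverse form: demand p = 189 − 0.025q, supply p = 107 + 0.1q.
Competitive equilibrium: 189 − 0.025q = 107 + 0.1q → q* = 656, p* = 172.6.
At the ceiling p = 155, quantity supplied = (155 − 107)/0.1 = 480.
Willingness to pay at q' = 480: 189 − 0.025·480 = 177.
Δq = 656 − 480 = 176; wedge = 177 − 155 = 22.
Welfare loss = ½ × 176 × 22 = $1936 thousand.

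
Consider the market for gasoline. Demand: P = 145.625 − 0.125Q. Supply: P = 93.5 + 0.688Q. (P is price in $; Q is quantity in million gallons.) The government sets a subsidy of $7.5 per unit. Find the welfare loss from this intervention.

Competitive equilibrium: 145.625 − 0.125Q = 93.5 + 0.688Q → Q* = 64.1144, P* = 137.6107.
The subsidy lowers effective supply by 7.5: P = 86 + 0.688Q.
New quantity: 145.625 − 0.125Q = 86 + 0.688Q → Q' = 73.3395.
Overproduction ΔQ = 73.3395 − 64.1144 = 9.2251; wedge = subsidy = 7.5.
Welfare loss = ½ × 9.2251 × 7.5 = $34.59 million.

$34.59 million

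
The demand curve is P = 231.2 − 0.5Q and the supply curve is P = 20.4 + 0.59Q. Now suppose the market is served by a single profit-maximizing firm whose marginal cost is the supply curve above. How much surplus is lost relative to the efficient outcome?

2015.72

Competitive equilibrium: 231.2 − 0.5Q = 20.4 + 0.59Q → Q* = 193.3945, P* = 134.5028.
Marginal revenue: MR = 231.2 − Q. Set MR = MC: 231.2 − Q = 20.4 + 0.59Q → Q_m = 132.5786.
Price P_m = 231.2 − 0.5·132.5786 = 164.9107; MC(Q_m) = 20.4 + 0.59·132.5786 = 98.6214.
Competitive Q* = 193.3945, so ΔQ = 60.8159; wedge = 164.9107 − 98.6214 = 66.2893.
DWL = ½ × 60.8159 × 66.2893 = 2015.72.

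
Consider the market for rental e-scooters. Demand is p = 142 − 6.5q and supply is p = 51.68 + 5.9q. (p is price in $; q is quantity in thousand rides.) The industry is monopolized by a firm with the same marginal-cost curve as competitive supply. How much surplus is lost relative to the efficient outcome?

$38.91 thousand

Competitive equilibrium: 142 − 6.5q = 51.68 + 5.9q → q* = 7.2839, p* = 94.6548.
Marginal revenue: MR = 142 − 13q. Set MR = MC: 142 − 13q = 51.68 + 5.9q → q_m = 4.7788.
Price p_m = 142 − 6.5·4.7788 = 110.9378; MC(q_m) = 51.68 + 5.9·4.7788 = 79.8749.
Competitive q* = 7.2839, so Δq = 2.5051; wedge = 110.9378 − 79.8749 = 31.0629.
The triangle = ½ × 2.5051 × 31.0629 = $38.91 thousand.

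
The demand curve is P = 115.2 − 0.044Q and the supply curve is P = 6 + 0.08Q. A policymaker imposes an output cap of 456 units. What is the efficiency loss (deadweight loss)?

11180.06

Competitive equilibrium: 115.2 − 0.044Q = 6 + 0.08Q → Q* = 880.6452, P* = 76.4516.
At Q = 456: demand price = 115.2 − 0.044·456 = 95.136; supply price = 6 + 0.08·456 = 42.48.
ΔQ = 880.6452 − 456 = 424.6452; wedge = 95.136 − 42.48 = 52.656.
The triangle = ½ × 424.6452 × 52.656 = 11180.06.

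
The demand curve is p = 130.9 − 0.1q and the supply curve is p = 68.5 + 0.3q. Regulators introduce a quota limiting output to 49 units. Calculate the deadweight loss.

2289.80

Competitive equilibrium: 130.9 − 0.1q = 68.5 + 0.3q → q* = 156, p* = 115.3.
At q = 49: demand price = 130.9 − 0.1·49 = 126; supply price = 68.5 + 0.3·49 = 83.2.
Δq = 156 − 49 = 107; wedge = 126 − 83.2 = 42.8.
Deadweight loss = ½ × 107 × 42.8 = 2289.80.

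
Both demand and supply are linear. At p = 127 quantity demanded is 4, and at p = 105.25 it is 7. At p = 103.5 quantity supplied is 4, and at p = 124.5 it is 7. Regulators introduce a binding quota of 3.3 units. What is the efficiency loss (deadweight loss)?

Demand slope = (105.25 − 127)/(7 − 4) = −7.25, so p = 156 − 7.25q.
Supply slope = (124.5 − 103.5)/(7 − 4) = 7, so p = 75.5 + 7q.
Competitive equilibrium: 156 − 7.25q = 75.5 + 7q → q* = 5.6491, p* = 115.0439.
At q = 3.3: demand price = 156 − 7.25·3.3 = 132.075; supply price = 75.5 + 7·3.3 = 98.6.
Δq = 5.6491 − 3.3 = 2.3491; wedge = 132.075 − 98.6 = 33.475.
Welfare loss = ½ × 2.3491 × 33.475 = 39.32.

39.32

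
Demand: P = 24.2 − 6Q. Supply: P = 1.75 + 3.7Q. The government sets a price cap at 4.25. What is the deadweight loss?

Competitive equilibrium: 24.2 − 6Q = 1.75 + 3.7Q → Q* = 2.3144, P* = 10.3134.
At the ceiling P = 4.25, quantity supplied = (4.25 − 1.75)/3.7 = 0.6757.
Willingness to pay at Q' = 0.6757: 24.2 − 6·0.6757 = 20.1458.
ΔQ = 2.3144 − 0.6757 = 1.6387; wedge = 20.1458 − 4.25 = 15.8958.
Welfare loss = ½ × 1.6387 × 15.8958 = 13.02.

13.02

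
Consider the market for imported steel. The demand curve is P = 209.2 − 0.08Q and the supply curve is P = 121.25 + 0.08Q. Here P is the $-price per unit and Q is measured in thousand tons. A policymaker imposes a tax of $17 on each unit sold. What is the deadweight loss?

$903.125 thousand

Competitive equilibrium: 209.2 − 0.08Q = 121.25 + 0.08Q → Q* = 549.6875, P* = 165.225.
With the tax, the buyer price exceeds the seller price by 17: (209.2 − 0.08Q) − (121.25 + 0.08Q) = 17 → Q' = 443.4375.
ΔQ = 549.6875 − 443.4375 = 106.25; the wedge equals the tax, 17.
The triangle = ½ × 106.25 × 17 = $903.125 thousand.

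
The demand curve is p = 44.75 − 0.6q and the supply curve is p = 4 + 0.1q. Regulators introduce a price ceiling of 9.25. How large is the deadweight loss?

Competitive equilibrium: 44.75 − 0.6q = 4 + 0.1q → q* = 58.2143, p* = 9.8214.
At the ceiling p = 9.25, quantity supplied = (9.25 − 4)/0.1 = 52.5.
Willingness to pay at q' = 52.5: 44.75 − 0.6·52.5 = 13.25.
Δq = 58.2143 − 52.5 = 5.7143; wedge = 13.25 − 9.25 = 4.
The triangle = ½ × 5.7143 × 4 = 11.43.

11.43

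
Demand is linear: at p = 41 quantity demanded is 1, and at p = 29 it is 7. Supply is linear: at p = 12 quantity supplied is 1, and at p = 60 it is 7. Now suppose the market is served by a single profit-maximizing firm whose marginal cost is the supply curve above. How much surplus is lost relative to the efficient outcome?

2.11

Demand slope = (29 − 41)/(7 − 1) = −2, so p = 43 − 2q.
Supply slope = (60 − 12)/(7 − 1) = 8, so p = 4 + 8q.
Competitive equilibrium: 43 − 2q = 4 + 8q → q* = 3.9, p* = 35.2.
Marginal revenue: MR = 43 − 4q. Set MR = MC: 43 − 4q = 4 + 8q → q_m = 3.25.
Price p_m = 43 − 2·3.25 = 36.5; MC(q_m) = 4 + 8·3.25 = 30.
Competitive q* = 3.9, so Δq = 0.65; wedge = 36.5 − 30 = 6.5.
Welfare loss = ½ × 0.65 × 6.5 = 2.11.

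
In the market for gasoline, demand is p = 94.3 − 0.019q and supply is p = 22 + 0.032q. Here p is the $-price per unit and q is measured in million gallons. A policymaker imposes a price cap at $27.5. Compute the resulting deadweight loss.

$39574.67 million

Competitive equilibrium: 94.3 − 0.019q = 22 + 0.032q → q* = 1417.647059, p* = 67.364706.
At the ceiling p = 27.5, quantity supplied = (27.5 − 22)/0.032 = 171.875.
Willingness to pay at q' = 171.875: 94.3 − 0.019·171.875 = 91.034375.
Δq = 1417.647059 − 171.875 = 1245.772059; wedge = 91.034375 − 27.5 = 63.534375.
DWL = ½ × 1245.772059 × 63.534375 = $39574.67 million.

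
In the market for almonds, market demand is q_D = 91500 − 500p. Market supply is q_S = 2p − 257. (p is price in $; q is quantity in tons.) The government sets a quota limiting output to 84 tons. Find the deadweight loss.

$151.47

In inverse form: demand p = 183 − 0.002q, supply p = 128.5 + 0.5q.
Competitive equilibrium: 183 − 0.002q = 128.5 + 0.5q → q* = 108.5657, p* = 182.7829.
At q = 84: demand price = 183 − 0.002·84 = 182.832; supply price = 128.5 + 0.5·84 = 170.5.
Δq = 108.5657 − 84 = 24.5657; wedge = 182.832 − 170.5 = 12.332.
Deadweight loss = ½ × 24.5657 × 12.332 = $151.47.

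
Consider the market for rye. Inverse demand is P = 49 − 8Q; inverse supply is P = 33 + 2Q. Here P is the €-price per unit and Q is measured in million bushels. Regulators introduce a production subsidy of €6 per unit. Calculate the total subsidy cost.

Competitive equilibrium: 49 − 8Q = 33 + 2Q → Q* = 1.6, P* = 36.2.
The subsidy lowers effective supply by 6: P = 27 + 2Q.
New quantity: 49 − 8Q = 27 + 2Q → Q' = 2.2.
Total subsidy cost = 6 × 2.2 = €13.20 million.

€13.20 million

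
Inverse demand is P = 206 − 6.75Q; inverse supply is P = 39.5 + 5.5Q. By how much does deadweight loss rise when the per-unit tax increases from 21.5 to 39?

43.21

Competitive equilibrium: 206 − 6.75Q = 39.5 + 5.5Q → Q* = 13.5918, P* = 114.2551.
For a per-unit tax t: ΔQ = t/12.25, so DWL = ½·t·(t/12.25) = t²/24.5.
At t = 21.5: DWL = 18.8673. At t = 39: DWL = 62.0816.
Increase = 62.0816 − 18.8673 = 43.21.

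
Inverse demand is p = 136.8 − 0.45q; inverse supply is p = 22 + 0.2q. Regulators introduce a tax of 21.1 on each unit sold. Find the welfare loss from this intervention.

Competitive equilibrium: 136.8 − 0.45q = 22 + 0.2q → q* = 176.6154, p* = 57.3231.
With the tax, the buyer price exceeds the seller price by 21.1: (136.8 − 0.45q) − (22 + 0.2q) = 21.1 → q' = 144.1538.
Δq = 176.6154 − 144.1538 = 32.4616; the wedge equals the tax, 21.1.
Welfare loss = ½ × 32.4616 × 21.1 = 342.47.

342.47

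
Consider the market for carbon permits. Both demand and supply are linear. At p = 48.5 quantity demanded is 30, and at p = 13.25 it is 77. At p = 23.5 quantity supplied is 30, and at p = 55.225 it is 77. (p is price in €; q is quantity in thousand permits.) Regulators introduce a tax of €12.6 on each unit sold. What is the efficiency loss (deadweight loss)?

€55.71 thousand

Demand slope = (13.25 − 48.5)/(77 − 30) = −0.75, so p = 71 − 0.75q.
Supply slope = (55.225 − 23.5)/(77 − 30) = 0.675, so p = 3.25 + 0.675q.
Competitive equilibrium: 71 − 0.75q = 3.25 + 0.675q → q* = 47.5439, p* = 35.3421.
With the tax, the buyer price exceeds the seller price by 12.6: (71 − 0.75q) − (3.25 + 0.675q) = 12.6 → q' = 38.7018.
Δq = 47.5439 − 38.7018 = 8.8421; the wedge equals the tax, 12.6.
The triangle = ½ × 8.8421 × 12.6 = €55.71 thousand.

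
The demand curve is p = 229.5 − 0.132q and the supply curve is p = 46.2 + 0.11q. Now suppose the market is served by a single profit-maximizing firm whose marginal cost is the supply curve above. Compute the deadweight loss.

8647.37

Competitive equilibrium: 229.5 − 0.132q = 46.2 + 0.11q → q* = 757.438, p* = 129.5182.
Marginal revenue: MR = 229.5 − 0.264q. Set MR = MC: 229.5 − 0.264q = 46.2 + 0.11q → q_m = 490.107.
Price p_m = 229.5 − 0.132·490.107 = 164.8059; MC(q_m) = 46.2 + 0.11·490.107 = 100.1118.
Competitive q* = 757.438, so Δq = 267.331; wedge = 164.8059 − 100.1118 = 64.6941.
DWL = ½ × 267.331 × 64.6941 = 8647.37.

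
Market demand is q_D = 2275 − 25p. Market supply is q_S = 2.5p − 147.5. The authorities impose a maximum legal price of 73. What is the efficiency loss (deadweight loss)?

In inverse form: demand p = 91 − 0.04q, supply p = 59 + 0.4q.
Competitive equilibrium: 91 − 0.04q = 59 + 0.4q → q* = 72.7273, p* = 88.0909.
At the ceiling p = 73, quantity supplied = (73 − 59)/0.4 = 35.
Willingness to pay at q' = 35: 91 − 0.04·35 = 89.6.
Δq = 72.7273 − 35 = 37.7273; wedge = 89.6 − 73 = 16.6.
Deadweight loss = ½ × 37.7273 × 16.6 = 313.14.

313.14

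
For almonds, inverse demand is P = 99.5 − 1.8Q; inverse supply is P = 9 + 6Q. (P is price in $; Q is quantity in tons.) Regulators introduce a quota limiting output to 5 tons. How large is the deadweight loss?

$170.02

Competitive equilibrium: 99.5 − 1.8Q = 9 + 6Q → Q* = 11.6026, P* = 78.6154.
At Q = 5: demand price = 99.5 − 1.8·5 = 90.5; supply price = 9 + 6·5 = 39.
ΔQ = 11.6026 − 5 = 6.6026; wedge = 90.5 − 39 = 51.5.
Welfare loss = ½ × 6.6026 × 51.5 = $170.02.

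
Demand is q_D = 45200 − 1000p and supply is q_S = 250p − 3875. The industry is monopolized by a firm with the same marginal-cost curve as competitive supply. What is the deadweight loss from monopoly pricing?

2450.25

In inverse form: demand p = 45.2 − 0.001q, supply p = 15.5 + 0.004q.
Competitive equilibrium: 45.2 − 0.001q = 15.5 + 0.004q → q* = 5940, p* = 39.26.
Marginal revenue: MR = 45.2 − 0.002q. Set MR = MC: 45.2 − 0.002q = 15.5 + 0.004q → q_m = 4950.
Price p_m = 45.2 − 0.001·4950 = 40.25; MC(q_m) = 15.5 + 0.004·4950 = 35.3.
Competitive q* = 5940, so Δq = 990; wedge = 40.25 − 35.3 = 4.95.
The triangle = ½ × 990 × 4.95 = 2450.25.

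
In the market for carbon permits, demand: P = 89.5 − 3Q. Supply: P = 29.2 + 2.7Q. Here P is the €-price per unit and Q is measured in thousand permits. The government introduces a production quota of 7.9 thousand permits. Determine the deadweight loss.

€20.45 thousand

Competitive equilibrium: 89.5 − 3Q = 29.2 + 2.7Q → Q* = 10.5789, P* = 57.7632.
At Q = 7.9: demand price = 89.5 − 3·7.9 = 65.8; supply price = 29.2 + 2.7·7.9 = 50.53.
ΔQ = 10.5789 − 7.9 = 2.6789; wedge = 65.8 − 50.53 = 15.27.
DWL = ½ × 2.6789 × 15.27 = €20.45 thousand.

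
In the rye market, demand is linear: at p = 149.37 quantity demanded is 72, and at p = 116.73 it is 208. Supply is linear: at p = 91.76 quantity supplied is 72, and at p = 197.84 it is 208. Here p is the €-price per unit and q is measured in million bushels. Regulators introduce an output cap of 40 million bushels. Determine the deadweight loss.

Demand slope = (116.73 − 149.37)/(208 − 72) = −0.24, so p = 166.65 − 0.24q.
Supply slope = (197.84 − 91.76)/(208 − 72) = 0.78, so p = 35.6 + 0.78q.
Competitive equilibrium: 166.65 − 0.24q = 35.6 + 0.78q → q* = 128.4804, p* = 135.8147.
At q = 40: demand price = 166.65 − 0.24·40 = 157.05; supply price = 35.6 + 0.78·40 = 66.8.
Δq = 128.4804 − 40 = 88.4804; wedge = 157.05 − 66.8 = 90.25.
DWL = ½ × 88.4804 × 90.25 = €3992.68 million.

€3992.68 million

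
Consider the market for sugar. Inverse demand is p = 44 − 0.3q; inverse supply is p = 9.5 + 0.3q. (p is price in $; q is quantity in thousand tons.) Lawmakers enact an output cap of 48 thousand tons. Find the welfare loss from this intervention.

Competitive equilibrium: 44 − 0.3q = 9.5 + 0.3q → q* = 57.5, p* = 26.75.
At q = 48: demand price = 44 − 0.3·48 = 29.6; supply price = 9.5 + 0.3·48 = 23.9.
Δq = 57.5 − 48 = 9.5; wedge = 29.6 − 23.9 = 5.7.
Welfare loss = ½ × 9.5 × 5.7 = $27.075 thousand.

$27.075 thousand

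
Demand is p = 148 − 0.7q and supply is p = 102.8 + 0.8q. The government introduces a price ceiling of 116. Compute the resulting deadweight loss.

139.40

Competitive equilibrium: 148 − 0.7q = 102.8 + 0.8q → q* = 30.1333, p* = 126.9067.
At the ceiling p = 116, quantity supplied = (116 − 102.8)/0.8 = 16.5.
Willingness to pay at q' = 16.5: 148 − 0.7·16.5 = 136.45.
Δq = 30.1333 − 16.5 = 13.6333; wedge = 136.45 − 116 = 20.45.
Deadweight loss = ½ × 13.6333 × 20.45 = 139.40.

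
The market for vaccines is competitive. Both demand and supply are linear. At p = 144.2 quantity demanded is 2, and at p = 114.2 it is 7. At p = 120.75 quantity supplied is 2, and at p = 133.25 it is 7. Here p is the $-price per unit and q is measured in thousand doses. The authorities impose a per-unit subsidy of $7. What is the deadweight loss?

Demand slope = (114.2 − 144.2)/(7 − 2) = −6, so p = 156.2 − 6q.
Supply slope = (133.25 − 120.75)/(7 − 2) = 2.5, so p = 115.75 + 2.5q.
Competitive equilibrium: 156.2 − 6q = 115.75 + 2.5q → q* = 4.7588, p* = 127.6471.
The subsidy lowers effective supply by 7: p = 108.75 + 2.5q.
New quantity: 156.2 − 6q = 108.75 + 2.5q → q' = 5.5824.
Overproduction Δq = 5.5824 − 4.7588 = 0.8236; wedge = subsidy = 7.
DWL = ½ × 0.8236 × 7 = $2.88 thousand.

$2.88 thousand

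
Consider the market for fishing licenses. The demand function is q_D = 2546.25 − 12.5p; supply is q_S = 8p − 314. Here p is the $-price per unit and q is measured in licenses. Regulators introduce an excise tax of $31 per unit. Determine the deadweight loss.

In inverse form: demand p = 203.7 − 0.08q, supply p = 39.25 + 0.125q.
Competitive equilibrium: 203.7 − 0.08q = 39.25 + 0.125q → q* = 802.1951, p* = 139.5244.
With the tax, the buyer price exceeds the seller price by 31: (203.7 − 0.08q) − (39.25 + 0.125q) = 31 → q' = 650.9756.
Δq = 802.1951 − 650.9756 = 151.2195; the wedge equals the tax, 31.
DWL = ½ × 151.2195 × 31 = $2343.90.

$2343.90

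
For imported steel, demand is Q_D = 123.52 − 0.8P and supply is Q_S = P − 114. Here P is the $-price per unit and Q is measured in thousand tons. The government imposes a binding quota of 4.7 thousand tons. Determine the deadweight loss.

In inverse form: demand P = 154.4 − 1.25Q, supply P = 114 + Q.
Competitive equilibrium: 154.4 − 1.25Q = 114 + Q → Q* = 17.9556, P* = 131.9556.
At Q = 4.7: demand price = 154.4 − 1.25·4.7 = 148.525; supply price = 114 + 1·4.7 = 118.7.
ΔQ = 17.9556 − 4.7 = 13.2556; wedge = 148.525 − 118.7 = 29.825.
Welfare loss = ½ × 13.2556 × 29.825 = $197.67 thousand.

$197.67 thousand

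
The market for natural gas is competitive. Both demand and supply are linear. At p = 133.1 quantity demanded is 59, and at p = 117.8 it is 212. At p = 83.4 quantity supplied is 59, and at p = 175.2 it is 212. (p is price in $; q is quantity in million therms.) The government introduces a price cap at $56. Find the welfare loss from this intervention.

$4763.89 million

Demand slope = (117.8 − 133.1)/(212 − 59) = −0.1, so p = 139 − 0.1q.
Supply slope = (175.2 − 83.4)/(212 − 59) = 0.6, so p = 48 + 0.6q.
Competitive equilibrium: 139 − 0.1q = 48 + 0.6q → q* = 130, p* = 126.
At the ceiling p = 56, quantity supplied = (56 − 48)/0.6 = 13.3333.
Willingness to pay at q' = 13.3333: 139 − 0.1·13.3333 = 137.6667.
Δq = 130 − 13.3333 = 116.6667; wedge = 137.6667 − 56 = 81.6667.
Welfare loss = ½ × 116.6667 × 81.6667 = $4763.89 million.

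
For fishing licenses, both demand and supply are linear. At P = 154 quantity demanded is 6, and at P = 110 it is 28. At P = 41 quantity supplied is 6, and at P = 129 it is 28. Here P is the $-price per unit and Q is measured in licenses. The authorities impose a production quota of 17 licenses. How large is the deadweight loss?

Demand slope = (110 − 154)/(28 − 6) = −2, so P = 166 − 2Q.
Supply slope = (129 − 41)/(28 − 6) = 4, so P = 17 + 4Q.
Competitive equilibrium: 166 − 2Q = 17 + 4Q → Q* = 24.8333, P* = 116.3333.
At Q = 17: demand price = 166 − 2·17 = 132; supply price = 17 + 4·17 = 85.
ΔQ = 24.8333 − 17 = 7.8333; wedge = 132 − 85 = 47.
The triangle = ½ × 7.8333 × 47 = $184.08.

$184.08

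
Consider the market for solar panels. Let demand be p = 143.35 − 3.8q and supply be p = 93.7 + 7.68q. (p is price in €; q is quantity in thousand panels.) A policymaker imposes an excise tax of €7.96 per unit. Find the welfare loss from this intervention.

€2.76 thousand

Competitive equilibrium: 143.35 − 3.8q = 93.7 + 7.68q → q* = 4.3249, p* = 126.9153.
With the tax, the buyer price exceeds the seller price by 7.96: (143.35 − 3.8q) − (93.7 + 7.68q) = 7.96 → q' = 3.6315.
Δq = 4.3249 − 3.6315 = 0.6934; the wedge equals the tax, 7.96.
Deadweight loss = ½ × 0.6934 × 7.96 = €2.76 thousand.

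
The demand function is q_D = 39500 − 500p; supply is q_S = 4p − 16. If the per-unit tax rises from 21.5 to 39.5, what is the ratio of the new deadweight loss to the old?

3.375

In inverse form: demand p = 79 − 0.002q, supply p = 4 + 0.25q.
Competitive equilibrium: 79 − 0.002q = 4 + 0.25q → q* = 297.619, p* = 78.4048.
For a per-unit tax t: Δq = t/0.252, so DWL = ½·t·(t/0.252) = t²/0.504.
At t = 21.5: DWL = 917.163. At t = 39.5: DWL = 3095.734.
Ratio = (39.5/21.5)² = 3.375.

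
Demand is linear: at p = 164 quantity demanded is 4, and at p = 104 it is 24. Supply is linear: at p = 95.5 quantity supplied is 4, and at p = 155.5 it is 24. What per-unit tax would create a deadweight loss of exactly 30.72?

Demand slope = (104 − 164)/(24 − 4) = −3, so p = 176 − 3q.
Supply slope = (155.5 − 95.5)/(24 − 4) = 3, so p = 83.5 + 3q.
Competitive equilibrium: 176 − 3q = 83.5 + 3q → q* = 15.4167, p* = 129.75.
A tax t gives Δq = t/6 and wedge t, so DWL = t²/12.
t²/12 = 30.72 → t² = 368.64 → t = 19.2.

19.2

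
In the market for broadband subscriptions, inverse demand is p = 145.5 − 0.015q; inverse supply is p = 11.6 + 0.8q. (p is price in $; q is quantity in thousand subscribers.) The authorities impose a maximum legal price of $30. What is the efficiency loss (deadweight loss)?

$8135.38 thousand

Competitive equilibrium: 145.5 − 0.015q = 11.6 + 0.8q → q* = 164.2945, p* = 143.0356.
At the ceiling p = 30, quantity supplied = (30 − 11.6)/0.8 = 23.
Willingness to pay at q' = 23: 145.5 − 0.015·23 = 145.155.
Δq = 164.2945 − 23 = 141.2945; wedge = 145.155 − 30 = 115.155.
DWL = ½ × 141.2945 × 115.155 = $8135.38 thousand.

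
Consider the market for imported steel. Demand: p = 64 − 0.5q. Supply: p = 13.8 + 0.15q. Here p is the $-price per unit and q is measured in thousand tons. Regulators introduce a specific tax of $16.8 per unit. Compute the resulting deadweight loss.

$217.11 thousand

Competitive equilibrium: 64 − 0.5q = 13.8 + 0.15q → q* = 77.2308, p* = 25.3846.
With the tax, the buyer price exceeds the seller price by 16.8: (64 − 0.5q) − (13.8 + 0.15q) = 16.8 → q' = 51.3846.
Δq = 77.2308 − 51.3846 = 25.8462; the wedge equals the tax, 16.8.
Welfare loss = ½ × 25.8462 × 16.8 = $217.11 thousand.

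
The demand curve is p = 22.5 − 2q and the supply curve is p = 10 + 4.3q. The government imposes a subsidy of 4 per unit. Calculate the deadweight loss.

Competitive equilibrium: 22.5 − 2q = 10 + 4.3q → q* = 1.9841, p* = 18.5317.
The subsidy lowers effective supply by 4: p = 6 + 4.3q.
New quantity: 22.5 − 2q = 6 + 4.3q → q' = 2.619.
Overproduction Δq = 2.619 − 1.9841 = 0.6349; wedge = subsidy = 4.
The triangle = ½ × 0.6349 × 4 = 1.27.

1.27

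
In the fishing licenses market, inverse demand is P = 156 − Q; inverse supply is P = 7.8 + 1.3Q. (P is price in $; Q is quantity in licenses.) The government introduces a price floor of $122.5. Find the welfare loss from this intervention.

$1100.50

Competitive equilibrium: 156 − Q = 7.8 + 1.3Q → Q* = 64.43478, P* = 91.56522.
At the floor P = 122.5, quantity demanded = (156 − 122.5)/1 = 33.5.
Sellers' marginal cost at Q' = 33.5: 7.8 + 1.3·33.5 = 51.35.
ΔQ = 64.43478 − 33.5 = 30.93478; wedge = 122.5 − 51.35 = 71.15.
Deadweight loss = ½ × 30.93478 × 71.15 = $1100.50.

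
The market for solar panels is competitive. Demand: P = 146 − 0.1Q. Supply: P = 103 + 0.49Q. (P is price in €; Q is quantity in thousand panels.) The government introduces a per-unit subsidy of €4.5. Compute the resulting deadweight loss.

€17.16 thousand

Competitive equilibrium: 146 − 0.1Q = 103 + 0.49Q → Q* = 72.8814, P* = 138.7119.
The subsidy lowers effective supply by 4.5: P = 98.5 + 0.49Q.
New quantity: 146 − 0.1Q = 98.5 + 0.49Q → Q' = 80.5085.
Overproduction ΔQ = 80.5085 − 72.8814 = 7.6271; wedge = subsidy = 4.5.
Deadweight loss = ½ × 7.6271 × 4.5 = €17.16 thousand.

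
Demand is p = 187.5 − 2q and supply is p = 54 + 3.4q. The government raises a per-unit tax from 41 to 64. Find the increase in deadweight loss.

Competitive equilibrium: 187.5 − 2q = 54 + 3.4q → q* = 24.7222, p* = 138.0556.
For a per-unit tax t: Δq = t/5.4, so DWL = ½·t·(t/5.4) = t²/10.8.
At t = 41: DWL = 155.648. At t = 64: DWL = 379.259.
Increase = 379.259 − 155.648 = 223.61.

223.61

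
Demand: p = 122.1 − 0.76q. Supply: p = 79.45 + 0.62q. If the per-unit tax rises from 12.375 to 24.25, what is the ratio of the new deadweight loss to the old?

3.840

Competitive equilibrium: 122.1 − 0.76q = 79.45 + 0.62q → q* = 30.9058, p* = 98.6116.
For a per-unit tax t: Δq = t/1.38, so DWL = ½·t·(t/1.38) = t²/2.76.
At t = 12.375: DWL = 55.486. At t = 24.25: DWL = 213.066.
Ratio = (24.25/12.375)² = 3.840.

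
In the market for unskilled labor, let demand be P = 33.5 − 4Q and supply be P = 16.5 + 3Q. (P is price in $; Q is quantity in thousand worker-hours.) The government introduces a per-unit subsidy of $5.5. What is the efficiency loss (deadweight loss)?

Competitive equilibrium: 33.5 − 4Q = 16.5 + 3Q → Q* = 2.4286, P* = 23.7857.
The subsidy lowers effective supply by 5.5: P = 11 + 3Q.
New quantity: 33.5 − 4Q = 11 + 3Q → Q' = 3.2143.
Overproduction ΔQ = 3.2143 − 2.4286 = 0.7857; wedge = subsidy = 5.5.
Welfare loss = ½ × 0.7857 × 5.5 = $2.16 thousand.

$2.16 thousand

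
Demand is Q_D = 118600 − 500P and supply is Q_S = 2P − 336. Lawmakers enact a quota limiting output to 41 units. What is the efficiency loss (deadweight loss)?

In inverse form: demand P = 237.2 − 0.002Q, supply P = 168 + 0.5Q.
Competitive equilibrium: 237.2 − 0.002Q = 168 + 0.5Q → Q* = 137.8486, P* = 236.9243.
At Q = 41: demand price = 237.2 − 0.002·41 = 237.118; supply price = 168 + 0.5·41 = 188.5.
ΔQ = 137.8486 − 41 = 96.8486; wedge = 237.118 − 188.5 = 48.618.
Welfare loss = ½ × 96.8486 × 48.618 = 2354.29.

2354.29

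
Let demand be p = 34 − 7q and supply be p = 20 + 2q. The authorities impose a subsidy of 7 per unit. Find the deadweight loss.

Competitive equilibrium: 34 − 7q = 20 + 2q → q* = 1.5556, p* = 23.1111.
The subsidy lowers effective supply by 7: p = 13 + 2q.
New quantity: 34 − 7q = 13 + 2q → q' = 2.3333.
Overproduction Δq = 2.3333 − 1.5556 = 0.7777; wedge = subsidy = 7.
DWL = ½ × 0.7777 × 7 = 2.72.

2.72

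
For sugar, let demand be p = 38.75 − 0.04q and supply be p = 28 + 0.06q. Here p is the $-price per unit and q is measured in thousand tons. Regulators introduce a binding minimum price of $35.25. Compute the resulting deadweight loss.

$20 thousand

Competitive equilibrium: 38.75 − 0.04q = 28 + 0.06q → q* = 107.5, p* = 34.45.
At the floor p = 35.25, quantity demanded = (38.75 − 35.25)/0.04 = 87.5.
Sellers' marginal cost at q' = 87.5: 28 + 0.06·87.5 = 33.25.
Δq = 107.5 − 87.5 = 20; wedge = 35.25 − 33.25 = 2.
DWL = ½ × 20 × 2 = $20 thousand.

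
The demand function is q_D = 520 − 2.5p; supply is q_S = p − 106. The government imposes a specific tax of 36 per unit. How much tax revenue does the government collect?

1697.14

In inverse form: demand p = 208 − 0.4q, supply p = 106 + q.
Competitive equilibrium: 208 − 0.4q = 106 + q → q* = 72.8571, p* = 178.8571.
With the tax, the buyer price exceeds the seller price by 36: (208 − 0.4q) − (106 + q) = 36 → q' = 47.1429.
Tax revenue = 36 × 47.1429 = 1697.14.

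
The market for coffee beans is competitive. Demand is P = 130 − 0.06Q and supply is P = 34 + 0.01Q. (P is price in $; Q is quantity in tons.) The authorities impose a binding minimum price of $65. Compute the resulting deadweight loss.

Competitive equilibrium: 130 − 0.06Q = 34 + 0.01Q → Q* = 1371.42857, P* = 47.71429.
At the floor P = 65, quantity demanded = (130 − 65)/0.06 = 1083.33333.
Sellers' marginal cost at Q' = 1083.33333: 34 + 0.01·1083.33333 = 44.83333.
ΔQ = 1371.42857 − 1083.33333 = 288.09524; wedge = 65 − 44.83333 = 20.16667.
Deadweight loss = ½ × 288.09524 × 20.16667 = $2904.96.

$2904.96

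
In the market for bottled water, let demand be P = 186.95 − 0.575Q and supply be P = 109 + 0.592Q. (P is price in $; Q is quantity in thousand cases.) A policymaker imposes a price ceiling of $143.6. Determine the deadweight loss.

Competitive equilibrium: 186.95 − 0.575Q = 109 + 0.592Q → Q* = 66.7952, P* = 148.5428.
At the ceiling P = 143.6, quantity supplied = (143.6 − 109)/0.592 = 58.4459.
Willingness to pay at Q' = 58.4459: 186.95 − 0.575·58.4459 = 153.3436.
ΔQ = 66.7952 − 58.4459 = 8.3493; wedge = 153.3436 − 143.6 = 9.7436.
DWL = ½ × 8.3493 × 9.7436 = $40.68 thousand.

$40.68 thousand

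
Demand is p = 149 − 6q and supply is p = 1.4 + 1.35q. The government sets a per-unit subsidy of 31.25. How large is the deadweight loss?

Competitive equilibrium: 149 − 6q = 1.4 + 1.35q → q* = 20.0816, p* = 28.5102.
The subsidy lowers effective supply by 31.25: p = 1.35q − 29.85.
New quantity: 149 − 6q = 1.35q − 29.85 → q' = 24.3333.
Overproduction Δq = 24.3333 − 20.0816 = 4.2517; wedge = subsidy = 31.25.
The triangle = ½ × 4.2517 × 31.25 = 66.43.

66.43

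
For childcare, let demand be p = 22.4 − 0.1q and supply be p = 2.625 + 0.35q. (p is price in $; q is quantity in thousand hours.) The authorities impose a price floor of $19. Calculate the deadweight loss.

Competitive equilibrium: 22.4 − 0.1q = 2.625 + 0.35q → q* = 43.9444, p* = 18.0056.
At the floor p = 19, quantity demanded = (22.4 − 19)/0.1 = 34.
Sellers' marginal cost at q' = 34: 2.625 + 0.35·34 = 14.525.
Δq = 43.9444 − 34 = 9.9444; wedge = 19 − 14.525 = 4.475.
DWL = ½ × 9.9444 × 4.475 = $22.25 thousand.

$22.25 thousand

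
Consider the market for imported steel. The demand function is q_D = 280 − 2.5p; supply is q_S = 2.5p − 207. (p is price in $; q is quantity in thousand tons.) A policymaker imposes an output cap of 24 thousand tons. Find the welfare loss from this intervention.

$62.50 thousand

In inverse form: demand p = 112 − 0.4q, supply p = 82.8 + 0.4q.
Competitive equilibrium: 112 − 0.4q = 82.8 + 0.4q → q* = 36.5, p* = 97.4.
At q = 24: demand price = 112 − 0.4·24 = 102.4; supply price = 82.8 + 0.4·24 = 92.4.
Δq = 36.5 − 24 = 12.5; wedge = 102.4 − 92.4 = 10.
Welfare loss = ½ × 12.5 × 10 = $62.50 thousand.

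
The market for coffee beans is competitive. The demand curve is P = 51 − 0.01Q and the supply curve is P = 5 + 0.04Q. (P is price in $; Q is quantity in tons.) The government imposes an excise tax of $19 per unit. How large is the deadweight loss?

$3610

Competitive equilibrium: 51 − 0.01Q = 5 + 0.04Q → Q* = 920, P* = 41.8.
With the tax, the buyer price exceeds the seller price by 19: (51 − 0.01Q) − (5 + 0.04Q) = 19 → Q' = 540.
ΔQ = 920 − 540 = 380; the wedge equals the tax, 19.
The triangle = ½ × 380 × 19 = $3610.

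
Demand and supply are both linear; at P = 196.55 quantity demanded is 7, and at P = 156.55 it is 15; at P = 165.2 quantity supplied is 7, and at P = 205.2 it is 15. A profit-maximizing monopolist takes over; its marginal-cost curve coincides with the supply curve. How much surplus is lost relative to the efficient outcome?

Demand slope = (156.55 − 196.55)/(15 − 7) = −5, so P = 231.55 − 5Q.
Supply slope = (205.2 − 165.2)/(15 − 7) = 5, so P = 130.2 + 5Q.
Competitive equilibrium: 231.55 − 5Q = 130.2 + 5Q → Q* = 10.135, P* = 180.875.
Marginal revenue: MR = 231.55 − 10Q. Set MR = MC: 231.55 − 10Q = 130.2 + 5Q → Q_m = 6.75667.
Price P_m = 231.55 − 5·6.75667 = 197.76665; MC(Q_m) = 130.2 + 5·6.75667 = 163.98335.
Competitive Q* = 10.135, so ΔQ = 3.37833; wedge = 197.76665 − 163.98335 = 33.7833.
DWL = ½ × 3.37833 × 33.7833 = 57.07.

57.07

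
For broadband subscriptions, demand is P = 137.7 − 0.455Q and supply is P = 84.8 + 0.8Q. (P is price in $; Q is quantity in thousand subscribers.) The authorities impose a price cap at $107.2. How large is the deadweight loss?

Competitive equilibrium: 137.7 − 0.455Q = 84.8 + 0.8Q → Q* = 42.1514, P* = 118.5211.
At the ceiling P = 107.2, quantity supplied = (107.2 − 84.8)/0.8 = 28.
Willingness to pay at Q' = 28: 137.7 − 0.455·28 = 124.96.
ΔQ = 42.1514 − 28 = 14.1514; wedge = 124.96 − 107.2 = 17.76.
DWL = ½ × 14.1514 × 17.76 = $125.66 thousand.

$125.66 thousand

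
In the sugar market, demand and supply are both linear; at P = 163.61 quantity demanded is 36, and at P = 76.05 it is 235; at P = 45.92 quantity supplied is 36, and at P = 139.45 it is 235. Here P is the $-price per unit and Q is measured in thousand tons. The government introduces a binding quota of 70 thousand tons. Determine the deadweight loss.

Demand slope = (76.05 − 163.61)/(235 − 36) = −0.44, so P = 179.45 − 0.44Q.
Supply slope = (139.45 − 45.92)/(235 − 36) = 0.47, so P = 29 + 0.47Q.
Competitive equilibrium: 179.45 − 0.44Q = 29 + 0.47Q → Q* = 165.32967, P* = 106.70495.
At Q = 70: demand price = 179.45 − 0.44·70 = 148.65; supply price = 29 + 0.47·70 = 61.9.
ΔQ = 165.32967 − 70 = 95.32967; wedge = 148.65 − 61.9 = 86.75.
Deadweight loss = ½ × 95.32967 × 86.75 = $4134.92 thousand.

$4134.92 thousand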